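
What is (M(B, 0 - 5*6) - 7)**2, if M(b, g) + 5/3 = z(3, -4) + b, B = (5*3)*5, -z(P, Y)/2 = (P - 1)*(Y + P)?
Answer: 44521/9 ≈ 4946.8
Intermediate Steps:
z(P, Y) = -2*(-1 + P)*(P + Y) (z(P, Y) = -2*(P - 1)*(Y + P) = -2*(-1 + P)*(P + Y))
B = 75 (B = 15*5 = 75)
M(b, g) = 7/3 + b (M(b, g) = -5/3 + ((-2*3**2 + 2*3 + 2*(-4) - 2*3*(-4)) + b) = -5/3 + ((-2*9 + 6 - 8 + 24) + b) = -5/3 + ((-18 + 6 - 8 + 24) + b) = -5/3 + (4 + b) = 7/3 + b)
(M(B, 0 - 5*6) - 7)**2 = ((7/3 + 75) - 7)**2 = (232/3 - 7)**2 = (211/3)**2 = 44521/9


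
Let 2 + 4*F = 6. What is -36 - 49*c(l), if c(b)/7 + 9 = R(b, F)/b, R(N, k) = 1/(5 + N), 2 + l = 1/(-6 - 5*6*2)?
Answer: 11633337/3743 ≈ 3108.0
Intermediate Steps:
F = 1 (F = -½ + (¼)*6 = -½ + 3/2 = 1)
l = -133/66 (l = -2 + 1/(-6 - 5*6*2) = -2 + 1/(-6 - 30*2) = -2 + 1/(-6 - 60) = -2 + 1/(-66) = -2 - 1/66 = -133/66 ≈ -2.0152)
c(b) = -63 + 7/(b*(5 + b)) (c(b) = -63 + 7*(1/((5 + b)*b)) = -63 + 7*(1/(b*(5 + b))) = -63 + 7/(b*(5 + b)))
-36 - 49*c(l) = -36 - 49*(-63 + 7/((-133/66)*(5 - 133/66))) = -36 - 49*(-63 + 7*(-66/133)/(197/66)) = -36 - 49*(-63 + 7*(-66/133)*(66/197)) = -36 - 49*(-63 - 4356/3743) = -36 - 49*(-240165/3743) = -36 + 11768085/3743 = 11633337/3743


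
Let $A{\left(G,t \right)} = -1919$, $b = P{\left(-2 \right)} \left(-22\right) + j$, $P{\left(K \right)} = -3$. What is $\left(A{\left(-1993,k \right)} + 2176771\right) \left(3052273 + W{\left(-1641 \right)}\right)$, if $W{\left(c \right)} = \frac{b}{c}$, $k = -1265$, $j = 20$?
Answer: $\frac{10893354998298764}{1641} \approx 6.6382 \cdot 10^{12}$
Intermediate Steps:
$b = 86$ ($b = \left(-3\right) \left(-22\right) + 20 = 66 + 20 = 86$)
$W{\left(c \right)} = \frac{86}{c}$
$\left(A{\left(-1993,k \right)} + 2176771\right) \left(3052273 + W{\left(-1641 \right)}\right) = \left(-1919 + 2176771\right) \left(3052273 + \frac{86}{-1641}\right) = 2174852 \left(3052273 + 86 \left(- \frac{1}{1641}\right)\right) = 2174852 \left(3052273 - \frac{86}{1641}\right) = 2174852 \cdot \frac{5008779907}{1641} = \frac{10893354998298764}{1641}$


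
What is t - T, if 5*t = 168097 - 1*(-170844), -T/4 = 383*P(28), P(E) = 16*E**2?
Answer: 96425981/5 ≈ 1.9285e+7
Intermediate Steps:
T = -19217408 (T = -1532*16*28**2 = -1532*16*784 = -1532*12544 = -4*4804352 = -19217408)
t = 338941/5 (t = (168097 - 1*(-170844))/5 = (168097 + 170844)/5 = (1/5)*338941 = 338941/5 ≈ 67788.)
t - T = 338941/5 - 1*(-19217408) = 338941/5 + 19217408 = 96425981/5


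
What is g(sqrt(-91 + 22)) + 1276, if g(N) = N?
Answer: 1276 + I*sqrt(69) ≈ 1276.0 + 8.3066*I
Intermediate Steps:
g(sqrt(-91 + 22)) + 1276 = sqrt(-91 + 22) + 1276 = sqrt(-69) + 1276 = I*sqrt(69) + 1276 = 1276 + I*sqrt(69)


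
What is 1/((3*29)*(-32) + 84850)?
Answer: 1/82066 ≈ 1.2185e-5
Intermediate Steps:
1/((3*29)*(-32) + 84850) = 1/(87*(-32) + 84850) = 1/(-2784 + 84850) = 1/82066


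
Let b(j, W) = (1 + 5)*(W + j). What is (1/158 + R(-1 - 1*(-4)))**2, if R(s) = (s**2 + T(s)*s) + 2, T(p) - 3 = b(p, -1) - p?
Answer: 55160329/24964 ≈ 2209.6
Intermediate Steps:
b(j, W) = 6*W + 6*j (b(j, W) = 6*(W + j) = 6*W + 6*j)
T(p) = -3 + 5*p (T(p) = 3 + ((6*(-1) + 6*p) - p) = 3 + ((-6 + 6*p) - p) = 3 + (-6 + 5*p) = -3 + 5*p)
R(s) = 2 + s**2 + s*(-3 + 5*s) (R(s) = (s**2 + (-3 + 5*s)*s) + 2 = (s**2 + s*(-3 + 5*s)) + 2 = 2 + s**2 + s*(-3 + 5*s))
(1/158 + R(-1 - 1*(-4)))**2 = (1/158 + (2 - 3*(-1 - 1*(-4)) + 6*(-1 - 1*(-4))**2))**2 = (1/158 + (2 - 3*(-1 + 4) + 6*(-1 + 4)**2))**2 = (1/158 + (2 - 3*3 + 6*3**2))**2 = (1/158 + (2 - 9 + 6*9))**2 = (1/158 + (2 - 9 + 54))**2 = (1/158 + 47)**2 = (7427/158)**2 = 55160329/24964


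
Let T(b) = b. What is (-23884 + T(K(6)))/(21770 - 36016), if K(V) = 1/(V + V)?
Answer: 286607/170952 ≈ 1.6765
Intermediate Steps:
K(V) = 1/(2*V)
(-23884 + T(K(6)))/(21770 - 36016) = (-23884 + (½)/6)/(21770 - 36016) = (-23884 + (½)*(⅙))/(-14246) = (-23884 + 1/12)*(-1/14246) = -286607/12*(-1/14246) = 286607/170952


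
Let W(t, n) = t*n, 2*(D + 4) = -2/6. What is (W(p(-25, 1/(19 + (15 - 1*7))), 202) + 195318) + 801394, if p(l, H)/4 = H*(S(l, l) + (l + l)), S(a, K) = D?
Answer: 80602372/81 ≈ 9.9509e+5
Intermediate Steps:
D = -25/6 (D = -4 + (-2/6)/2 = -4 + (-2*⅙)/2 = -4 + (½)*(-⅓) = -4 - ⅙ = -25/6 ≈ -4.1667)
S(a, K) = -25/6
p(l, H) = 4*H*(-25/6 + 2*l) (p(l, H) = 4*(H*(-25/6 + (l + l))) = 4*(H*(-25/6 + 2*l)) = 4*H*(-25/6 + 2*l))
W(t, n) = n*t
(W(p(-25, 1/(19 + (15 - 1*7))), 202) + 195318) + 801394 = (202*(2*(-25 + 12*(-25))/(3*(19 + (15 - 1*7)))) + 195318) + 801394 = (202*(2*(-25 - 300)/(3*(19 + (15 - 7)))) + 195318) + 801394 = (202*((⅔)*(-325)/(19 + 8)) + 195318) + 801394 = (202*((⅔)*(-325)/27) + 195318) + 801394 = (202*((⅔)*(1/27)*(-325)) + 195318) + 801394 = (202*(-650/81) + 195318) + 801394 = (-131300/81 + 195318) + 801394 = 15689458/81 + 801394 = 80602372/81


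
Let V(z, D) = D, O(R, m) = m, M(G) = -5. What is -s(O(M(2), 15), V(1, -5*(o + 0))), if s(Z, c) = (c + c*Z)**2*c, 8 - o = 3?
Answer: 4000000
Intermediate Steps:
o = 5 (o = 8 - 1*3 = 8 - 3 = 5)
s(Z, c) = c*(c + Z*c)**2 (s(Z, c) = (c + Z*c)**2*c = c*(c + Z*c)**2)
-s(O(M(2), 15), V(1, -5*(o + 0))) = -(-5*(5 + 0))**3*(1 + 15)**2 = -(-5*5)**3*16**2 = -(-25)**3*256 = -(-15625)*256 = -1*(-4000000) = 4000000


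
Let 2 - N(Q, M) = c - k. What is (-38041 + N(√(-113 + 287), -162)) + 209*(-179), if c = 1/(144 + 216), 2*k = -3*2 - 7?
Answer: -27164341/360 ≈ -75457.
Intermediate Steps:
k = -13/2 (k = (-3*2 - 7)/2 = (-6 - 7)/2 = (½)*(-13) = -13/2 ≈ -6.5000)
c = 1/360 ≈ 0.0027778
N(Q, M) = -1621/360 (N(Q, M) = 2 - (1/360 - 1*(-13/2)) = 2 - (1/360 + 13/2) = 2 - 1*2341/360 = 2 - 2341/360 = -1621/360)
(-38041 + N(√(-113 + 287), -162)) + 209*(-179) = (-38041 - 1621/360) + 209*(-179) = -13696381/360 - 37411 = -27164341/360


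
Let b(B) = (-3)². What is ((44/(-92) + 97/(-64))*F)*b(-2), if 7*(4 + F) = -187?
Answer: 5679225/10304 ≈ 551.17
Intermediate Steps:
F = -215/7 (F = -4 + (⅐)*(-187) = -4 - 187/7 = -215/7 ≈ -30.714)
b(B) = 9
((44/(-92) + 97/(-64))*F)*b(-2) = ((44/(-92) + 97/(-64))*(-215/7))*9 = ((44*(-1/92) + 97*(-1/64))*(-215/7))*9 = ((-11/23 - 97/64)*(-215/7))*9 = -2935/1472*(-215/7)*9 = (631025/10304)*9 = 5679225/10304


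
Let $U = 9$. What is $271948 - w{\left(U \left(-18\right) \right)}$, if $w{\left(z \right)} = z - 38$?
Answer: $272148$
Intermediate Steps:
$w{\left(z \right)} = -38 + z$
$271948 - w{\left(U \left(-18\right) \right)} = 271948 - \left(-38 + 9 \left(-18\right)\right) = 271948 - \left(-38 - 162\right) = 271948 - -200 = 271948 + 200 = 272148$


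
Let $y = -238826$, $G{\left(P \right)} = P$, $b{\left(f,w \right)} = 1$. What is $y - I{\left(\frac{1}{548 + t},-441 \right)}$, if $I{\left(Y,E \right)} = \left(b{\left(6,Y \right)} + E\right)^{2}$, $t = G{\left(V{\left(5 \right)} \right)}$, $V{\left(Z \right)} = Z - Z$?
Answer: $-432426$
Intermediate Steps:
$V{\left(Z \right)} = 0$
$t = 0$
$I{\left(Y,E \right)} = \left(1 + E\right)^{2}$
$y - I{\left(\frac{1}{548 + t},-441 \right)} = -238826 - \left(1 - 441\right)^{2} = -238826 - \left(-440\right)^{2} = -238826 - 193600 = -432426$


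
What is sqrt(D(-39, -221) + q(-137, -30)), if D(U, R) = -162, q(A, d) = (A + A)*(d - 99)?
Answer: 4*sqrt(2199) ≈ 187.57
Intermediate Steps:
q(A, d) = 2*A*(-99 + d) (q(A, d) = (2*A)*(-99 + d) = 2*A*(-99 + d))
sqrt(D(-39, -221) + q(-137, -30)) = sqrt(-162 + 2*(-137)*(-99 - 30)) = sqrt(-162 + 2*(-137)*(-129)) = sqrt(-162 + 35346) = sqrt(35184) = 4*sqrt(2199)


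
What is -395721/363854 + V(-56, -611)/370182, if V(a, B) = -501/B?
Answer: -7458705762149/6858077922709 ≈ -1.0876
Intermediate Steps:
-395721/363854 + V(-56, -611)/370182 = -395721/363854 - 501/(-611)/370182 = -395721*1/363854 - 501*(-1/611)*(1/370182) = -395721/363854 + (501/611)*(1/370182) = -395721/363854 + 167/75393734 = -7458705762149/6858077922709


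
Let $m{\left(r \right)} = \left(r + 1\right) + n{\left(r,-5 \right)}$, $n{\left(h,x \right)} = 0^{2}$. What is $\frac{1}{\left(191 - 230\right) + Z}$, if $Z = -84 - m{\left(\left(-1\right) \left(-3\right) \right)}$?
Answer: $- \frac{1}{127} \approx -0.007874$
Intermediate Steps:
$n{\left(h,x \right)} = 0$
$m{\left(r \right)} = 1 + r$ ($m{\left(r \right)} = \left(r + 1\right) + 0 = \left(1 + r\right) + 0 = 1 + r$)
$Z = -88$ ($Z = -84 - \left(1 - -3\right) = -84 - \left(1 + 3\right) = -84 - 4 = -88$)
$\frac{1}{\left(191 - 230\right) + Z} = \frac{1}{\left(191 - 230\right) - 88} = \frac{1}{-39 - 88} = \frac{1}{-127} = - \frac{1}{127}$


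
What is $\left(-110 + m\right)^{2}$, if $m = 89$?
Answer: $441$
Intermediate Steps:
$\left(-110 + m\right)^{2} = \left(-110 + 89\right)^{2} = \left(-21\right)^{2} = 441$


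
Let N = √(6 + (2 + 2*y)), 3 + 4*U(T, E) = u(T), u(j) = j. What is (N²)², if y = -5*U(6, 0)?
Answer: ¼ ≈ 0.25000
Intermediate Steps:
U(T, E) = -¾ + T/4
y = -15/4 (y = -5*(-¾ + (¼)*6) = -5*(-¾ + 3/2) = -5*¾ = -15/4 ≈ -3.7500)
N = √2/2 (N = √(6 + (2 + 2*(-15/4))) = √(6 + (2 - 15/2)) = √(6 - 11/2) = √(½) = √2/2 ≈ 0.70711)
(N²)² = ((√2/2)²)² = (½)² = ¼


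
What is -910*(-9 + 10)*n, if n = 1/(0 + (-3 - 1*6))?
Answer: 910/9 ≈ 101.11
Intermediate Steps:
n = -1/9 (n = 1/(0 + (-3 - 6)) = 1/(0 - 9) = 1/(-9) = -1/9 ≈ -0.11111)
-910*(-9 + 10)*n = -910*(-9 + 10)*(-1)/9 = -910*(-1)/9 = -910*(-1/9) = 910/9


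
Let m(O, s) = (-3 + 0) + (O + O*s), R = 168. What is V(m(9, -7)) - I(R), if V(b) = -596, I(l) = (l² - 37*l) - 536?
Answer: -22068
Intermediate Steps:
m(O, s) = -3 + O + O*s (m(O, s) = -3 + (O + O*s) = -3 + O + O*s)
I(l) = -536 + l² - 37*l
V(m(9, -7)) - I(R) = -596 - (-536 + 168² - 37*168) = -596 - (-536 + 28224 - 6216) = -596 - 1*21472 = -596 - 21472 = -22068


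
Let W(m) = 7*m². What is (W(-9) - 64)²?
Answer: 253009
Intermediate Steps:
(W(-9) - 64)² = (7*(-9)² - 64)² = (7*81 - 64)² = (567 - 64)² = 503² = 253009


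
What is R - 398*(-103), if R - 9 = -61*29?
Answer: 39234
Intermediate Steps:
R = -1760 (R = 9 - 61*29 = 9 - 1769 = -1760)
R - 398*(-103) = -1760 - 398*(-103) = -1760 - 1*(-40994) = -1760 + 40994 = 39234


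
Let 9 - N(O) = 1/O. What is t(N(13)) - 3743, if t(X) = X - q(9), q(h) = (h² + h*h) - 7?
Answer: -50558/13 ≈ -3889.1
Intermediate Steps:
q(h) = -7 + 2*h² (q(h) = (h² + h²) - 7 = 2*h² - 7 = -7 + 2*h²)
N(O) = 9 - 1/O
t(X) = -155 + X (t(X) = X - (-7 + 2*9²) = X - (-7 + 2*81) = X - (-7 + 162) = X - 1*155 = X - 155 = -155 + X)
t(N(13)) - 3743 = (-155 + (9 - 1/13)) - 3743 = (-155 + 116/13) - 3743 = -1899/13 - 3743 = -50558/13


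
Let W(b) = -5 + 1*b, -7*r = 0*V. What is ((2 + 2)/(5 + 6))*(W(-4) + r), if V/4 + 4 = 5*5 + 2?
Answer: -36/11 ≈ -3.2727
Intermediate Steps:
V = 92 (V = -16 + 4*(5*5 + 2) = -16 + 4*(25 + 2) = -16 + 4*27 = -16 + 108 = 92)
r = 0 (r = -0*92 = -1/7*0 = 0)
W(b) = -5 + b
((2 + 2)/(5 + 6))*(W(-4) + r) = ((2 + 2)/(5 + 6))*((-5 - 4) + 0) = (4/11)*(-9 + 0) = (4*(1/11))*(-9) = (4/11)*(-9) = -36/11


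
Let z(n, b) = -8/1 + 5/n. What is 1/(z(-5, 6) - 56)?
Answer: -1/65 ≈ -0.015385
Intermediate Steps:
z(n, b) = -8 + 5/n (z(n, b) = -8*1 + 5/n = -8 + 5/n)
1/(z(-5, 6) - 56) = 1/((-8 + 5/(-5)) - 56) = 1/((-8 + 5*(-⅕)) - 56) = 1/((-8 - 1) - 56) = 1/(-9 - 56) = 1/(-65) = -1/65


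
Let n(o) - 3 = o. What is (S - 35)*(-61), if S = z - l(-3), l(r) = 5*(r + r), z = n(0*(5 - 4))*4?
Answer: -427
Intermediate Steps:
n(o) = 3 + o
z = 12 (z = (3 + 0*(5 - 4))*4 = (3 + 0*1)*4 = (3 + 0)*4 = 3*4 = 12)
l(r) = 10*r (l(r) = 5*(2*r) = 10*r)
S = 42 (S = 12 - 10*(-3) = 12 - 1*(-30) = 12 + 30 = 42)
(S - 35)*(-61) = (42 - 35)*(-61) = 7*(-61) = -427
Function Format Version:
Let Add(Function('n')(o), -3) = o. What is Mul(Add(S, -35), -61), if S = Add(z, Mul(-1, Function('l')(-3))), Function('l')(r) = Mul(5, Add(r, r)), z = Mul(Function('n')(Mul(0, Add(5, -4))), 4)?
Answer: -427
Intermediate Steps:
Function('n')(o) = Add(3, o)
z = 12 (z = Mul(Add(3, Mul(0, Add(5, -4))), 4) = Mul(Add(3, Mul(0, 1)), 4) = Mul(Add(3, 0), 4) = Mul(3, 4) = 12)
Function('l')(r) = Mul(10, r) (Function('l')(r) = Mul(5, Mul(2, r)) = Mul(10, r))
S = 42 (S = Add(12, Mul(-1, Mul(10, -3))) = Add(12, Mul(-1, -30)) = Add(12, 30) = 42)
Mul(Add(S, -35), -61) = Mul(Add(42, -35), -61) = Mul(7, -61) = -427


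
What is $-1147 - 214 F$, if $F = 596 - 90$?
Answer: $-109431$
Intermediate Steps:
$F = 506$ ($F = 596 - 90 = 506$)
$-1147 - 214 F = -1147 - 108284 = -109431$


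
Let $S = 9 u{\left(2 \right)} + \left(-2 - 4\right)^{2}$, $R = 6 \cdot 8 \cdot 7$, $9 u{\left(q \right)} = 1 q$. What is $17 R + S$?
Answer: $5750$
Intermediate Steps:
$u{\left(q \right)} = \frac{q}{9}$ ($u{\left(q \right)} = \frac{1 q}{9} = \frac{q}{9}$)
$R = 336$ ($R = 48 \cdot 7 = 336$)
$S = 38$ ($S = 9 \cdot \frac{1}{9} \cdot 2 + \left(-2 - 4\right)^{2} = 9 \cdot \frac{2}{9} + \left(-6\right)^{2} = 2 + 36 = 38$)
$17 R + S = 17 \cdot 336 + 38 = 5712 + 38 = 5750$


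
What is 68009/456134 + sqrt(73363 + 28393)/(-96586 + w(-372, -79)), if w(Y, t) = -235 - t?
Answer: 68009/456134 - sqrt(25439)/48371 ≈ 0.14580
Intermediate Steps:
68009/456134 + sqrt(73363 + 28393)/(-96586 + w(-372, -79)) = 68009/456134 + sqrt(73363 + 28393)/(-96586 + (-235 - 1*(-79))) = 68009*(1/456134) + sqrt(101756)/(-96586 + (-235 + 79)) = 68009/456134 + (2*sqrt(25439))/(-96586 - 156) = 68009/456134 + (2*sqrt(25439))/(-96742) = 68009/456134 + (2*sqrt(25439))*(-1/96742) = 68009/456134 - sqrt(25439)/48371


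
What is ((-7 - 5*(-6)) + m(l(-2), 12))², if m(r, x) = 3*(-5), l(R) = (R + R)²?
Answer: 64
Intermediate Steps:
l(R) = 4*R² (l(R) = (2*R)² = 4*R²)
m(r, x) = -15
((-7 - 5*(-6)) + m(l(-2), 12))² = ((-7 - 5*(-6)) - 15)² = ((-7 + 30) - 15)² = (23 - 15)² = 8² = 64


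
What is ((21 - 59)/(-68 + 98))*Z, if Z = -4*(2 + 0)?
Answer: 152/15 ≈ 10.133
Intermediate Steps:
Z = -8 (Z = -4*2 = -8)
((21 - 59)/(-68 + 98))*Z = ((21 - 59)/(-68 + 98))*(-8) = -38/30*(-8) = -38*1/30*(-8) = -19/15*(-8) = 152/15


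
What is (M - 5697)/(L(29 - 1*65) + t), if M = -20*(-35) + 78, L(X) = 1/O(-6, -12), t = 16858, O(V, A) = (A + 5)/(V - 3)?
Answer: -34433/118015 ≈ -0.29177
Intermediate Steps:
O(V, A) = (5 + A)/(-3 + V)
L(X) = 9/7 (L(X) = 1/((5 - 12)/(-3 - 6)) = 1/(-7/(-9)) = 1/(-⅑*(-7)) = 1/(7/9) = 9/7)
M = 778 (M = 700 + 78 = 778)
(M - 5697)/(L(29 - 1*65) + t) = (778 - 5697)/(9/7 + 16858) = -4919/118015/7 = -4919*7/118015 = -34433/118015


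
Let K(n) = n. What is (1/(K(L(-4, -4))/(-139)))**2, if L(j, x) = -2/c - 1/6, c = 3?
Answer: 695556/25 ≈ 27822.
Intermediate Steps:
L(j, x) = -5/6 (L(j, x) = -2/3 - 1/6 = -5/6)
(1/(K(L(-4, -4))/(-139)))**2 = (1/(-5/6/(-139)))**2 = (1/(-5/6*(-1/139)))**2 = (1/(5/834))**2 = (834/5)**2 = 695556/25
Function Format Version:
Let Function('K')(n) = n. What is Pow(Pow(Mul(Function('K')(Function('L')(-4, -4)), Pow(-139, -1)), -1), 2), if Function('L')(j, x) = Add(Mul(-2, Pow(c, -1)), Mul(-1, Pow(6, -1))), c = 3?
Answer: Rational(695556, 25) ≈ 27822.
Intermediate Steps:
Function('L')(j, x) = Rational(-5, 6) (Function('L')(j, x) = Add(Mul(-2, Pow(3, -1)), Mul(-1, Pow(6, -1))) = Add(Mul(-2, Rational(1, 3)), Mul(-1, Rational(1, 6))) = Add(Rational(-2, 3), Rational(-1, 6)) = Rational(-5, 6))
Pow(Pow(Mul(Function('K')(Function('L')(-4, -4)), Pow(-139, -1)), -1), 2) = Pow(Pow(Mul(Rational(-5, 6), Pow(-139, -1)), -1), 2) = Pow(Pow(Mul(Rational(-5, 6), Rational(-1, 139)), -1), 2) = Pow(Pow(Rational(5, 834), -1), 2) = Pow(Rational(834, 5), 2) = Rational(695556, 25)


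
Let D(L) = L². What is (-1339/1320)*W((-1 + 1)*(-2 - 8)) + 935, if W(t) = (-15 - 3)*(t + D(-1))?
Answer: 209717/220 ≈ 953.26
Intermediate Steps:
W(t) = -18 - 18*t (W(t) = (-15 - 3)*(t + (-1)²) = -18*(t + 1) = -18*(1 + t) = -18 - 18*t)
(-1339/1320)*W((-1 + 1)*(-2 - 8)) + 935 = (-1339/1320)*(-18 - 18*(-1 + 1)*(-2 - 8)) + 935 = (-1339*1/1320)*(-18 - 0*(-10)) + 935 = -1339*(-18 - 18*0)/1320 + 935 = -1339*(-18 + 0)/1320 + 935 = -1339/1320*(-18) + 935 = 4017/220 + 935 = 209717/220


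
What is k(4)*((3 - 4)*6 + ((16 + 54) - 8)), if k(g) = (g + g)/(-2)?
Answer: -224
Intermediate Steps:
k(g) = -g
k(4)*((3 - 4)*6 + ((16 + 54) - 8)) = (-1*4)*((3 - 4)*6 + ((16 + 54) - 8)) = -4*(-1*6 + (70 - 8)) = -4*(-6 + 62) = -4*56 = -224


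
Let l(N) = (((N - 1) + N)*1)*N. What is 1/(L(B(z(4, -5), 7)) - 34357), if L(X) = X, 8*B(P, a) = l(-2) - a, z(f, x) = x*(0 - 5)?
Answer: -8/274853 ≈ -2.9106e-5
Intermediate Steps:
z(f, x) = -5*x (z(f, x) = x*(-5) = -5*x)
l(N) = N*(-1 + 2*N) (l(N) = (((-1 + N) + N)*1)*N = ((-1 + 2*N)*1)*N = (-1 + 2*N)*N = N*(-1 + 2*N))
B(P, a) = 5/4 - a/8 (B(P, a) = (-2*(-1 + 2*(-2)) - a)/8 = (-2*(-1 - 4) - a)/8 = (-2*(-5) - a)/8 = (10 - a)/8 = 5/4 - a/8)
1/(L(B(z(4, -5), 7)) - 34357) = 1/((5/4 - ⅛*7) - 34357) = 1/((5/4 - 7/8) - 34357) = 1/(3/8 - 34357) = 1/(-274853/8) = -8/274853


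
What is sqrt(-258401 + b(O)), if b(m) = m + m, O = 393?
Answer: I*sqrt(257615) ≈ 507.56*I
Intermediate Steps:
b(m) = 2*m
sqrt(-258401 + b(O)) = sqrt(-258401 + 2*393) = sqrt(-258401 + 786) = sqrt(-257615) = I*sqrt(257615)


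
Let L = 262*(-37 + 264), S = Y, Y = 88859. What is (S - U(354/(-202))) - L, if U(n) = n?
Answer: 2968062/101 ≈ 29387.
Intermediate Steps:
S = 88859
L = 59474 (L = 262*227 = 59474)
(S - U(354/(-202))) - L = (88859 - 354/(-202)) - 1*59474 = (88859 - 354*(-1)/202) - 59474 = (88859 - 1*(-177/101)) - 59474 = (88859 + 177/101) - 59474 = 8974936/101 - 59474 = 2968062/101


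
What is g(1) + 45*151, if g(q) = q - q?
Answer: 6795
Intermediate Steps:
g(q) = 0
g(1) + 45*151 = 0 + 45*151 = 0 + 6795 = 6795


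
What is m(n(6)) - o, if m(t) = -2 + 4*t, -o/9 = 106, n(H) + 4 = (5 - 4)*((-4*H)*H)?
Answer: 360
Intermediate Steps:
n(H) = -4 - 4*H² (n(H) = -4 + (5 - 4)*((-4*H)*H) = -4 + 1*(-4*H²) = -4 - 4*H²)
o = -954 (o = -9*106 = -954)
m(n(6)) - o = (-2 + 4*(-4 - 4*6²)) - 1*(-954) = (-2 + 4*(-4 - 4*36)) + 954 = (-2 + 4*(-4 - 144)) + 954 = (-2 + 4*(-148)) + 954 = (-2 - 592) + 954 = -594 + 954 = 360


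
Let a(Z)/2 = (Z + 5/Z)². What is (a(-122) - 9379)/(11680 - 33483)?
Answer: -151883803/162257926 ≈ -0.93606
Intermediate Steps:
a(Z) = 2*(Z + 5/Z)²
(a(-122) - 9379)/(11680 - 33483) = (2*(5 + (-122)²)²/(-122)² - 9379)/(11680 - 33483) = (2*(1/14884)*(5 + 14884)² - 9379)/(-21803) = (2*(1/14884)*14889² - 9379)*(-1/21803) = (2*(1/14884)*221682321 - 9379)*(-1/21803) = (221682321/7442 - 9379)*(-1/21803) = (151883803/7442)*(-1/21803) = -151883803/162257926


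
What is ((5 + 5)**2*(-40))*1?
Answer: -4000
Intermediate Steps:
((5 + 5)**2*(-40))*1 = (10**2*(-40))*1 = (100*(-40))*1 = -4000*1 = -4000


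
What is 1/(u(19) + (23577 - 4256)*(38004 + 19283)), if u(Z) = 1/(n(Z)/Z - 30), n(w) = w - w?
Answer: 30/33205263809 ≈ 9.0347e-10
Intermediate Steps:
n(w) = 0
u(Z) = -1/30 (u(Z) = 1/(0/Z - 30) = 1/(0 - 30) = 1/(-30) = -1/30)
1/(u(19) + (23577 - 4256)*(38004 + 19283)) = 1/(-1/30 + (23577 - 4256)*(38004 + 19283)) = 1/(-1/30 + 19321*57287) = 1/(-1/30 + 1106842127) = 1/(33205263809/30) = 30/33205263809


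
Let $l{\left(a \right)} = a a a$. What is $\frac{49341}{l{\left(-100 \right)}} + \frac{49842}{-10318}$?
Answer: $- \frac{25175550219}{5159000000} \approx -4.8799$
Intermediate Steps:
$l{\left(a \right)} = a^{3}$ ($l{\left(a \right)} = a^{2} a = a^{3}$)
$\frac{49341}{l{\left(-100 \right)}} + \frac{49842}{-10318} = \frac{49341}{\left(-100\right)^{3}} + \frac{49842}{-10318} = \frac{49341}{-1000000} + 49842 \left(- \frac{1}{10318}\right) = 49341 \left(- \frac{1}{1000000}\right) - \frac{24921}{5159} = - \frac{49341}{1000000} - \frac{24921}{5159} = - \frac{25175550219}{5159000000}$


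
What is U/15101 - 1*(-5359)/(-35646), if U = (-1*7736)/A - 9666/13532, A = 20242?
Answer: -1386100095850150/9215352183174189 ≈ -0.15041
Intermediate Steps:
U = -75085681/68478686 (U = -1*7736/20242 - 9666/13532 = -7736*1/20242 - 9666*1/13532 = -3868/10121 - 4833/6766 = -75085681/68478686 ≈ -1.0965)
U/15101 - 1*(-5359)/(-35646) = -75085681/68478686/15101 - 1*(-5359)/(-35646) = -75085681/68478686*1/15101 + 5359*(-1/35646) = -75085681/1034096637286 - 5359/35646 = -1386100095850150/9215352183174189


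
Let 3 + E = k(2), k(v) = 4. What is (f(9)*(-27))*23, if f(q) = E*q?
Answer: -5589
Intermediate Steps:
E = 1 (E = -3 + 4 = 1)
f(q) = q (f(q) = 1*q = q)
(f(9)*(-27))*23 = (9*(-27))*23 = -243*23 = -5589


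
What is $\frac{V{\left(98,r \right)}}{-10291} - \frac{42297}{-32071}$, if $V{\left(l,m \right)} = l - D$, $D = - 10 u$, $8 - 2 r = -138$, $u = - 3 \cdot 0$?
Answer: $\frac{432135469}{330042661} \approx 1.3093$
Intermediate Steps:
$u = 0$ ($u = \left(-1\right) 0 = 0$)
$r = 73$ ($r = 4 - -69 = 4 + 69 = 73$)
$D = 0$ ($D = \left(-10\right) 0 = 0$)
$V{\left(l,m \right)} = l$ ($V{\left(l,m \right)} = l - 0 = l + 0 = l$)
$\frac{V{\left(98,r \right)}}{-10291} - \frac{42297}{-32071} = \frac{98}{-10291} - \frac{42297}{-32071} = 98 \left(- \frac{1}{10291}\right) - - \frac{42297}{32071} = - \frac{98}{10291} + \frac{42297}{32071} = \frac{432135469}{330042661}$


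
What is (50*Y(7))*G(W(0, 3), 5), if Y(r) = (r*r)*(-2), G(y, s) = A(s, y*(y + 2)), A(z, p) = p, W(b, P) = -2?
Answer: 0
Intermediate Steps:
G(y, s) = y*(2 + y) (G(y, s) = y*(y + 2) = y*(2 + y))
Y(r) = -2*r**2 (Y(r) = r**2*(-2) = -2*r**2)
(50*Y(7))*G(W(0, 3), 5) = (50*(-2*7**2))*(-2*(2 - 2)) = (50*(-2*49))*(-2*0) = (50*(-98))*0 = -4900*0 = 0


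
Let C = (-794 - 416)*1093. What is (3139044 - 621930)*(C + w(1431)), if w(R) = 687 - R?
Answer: -3330831511236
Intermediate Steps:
C = -1322530 (C = -1210*1093 = -1322530)
(3139044 - 621930)*(C + w(1431)) = (3139044 - 621930)*(-1322530 + (687 - 1*1431)) = 2517114*(-1322530 + (687 - 1431)) = 2517114*(-1322530 - 744) = 2517114*(-1323274) = -3330831511236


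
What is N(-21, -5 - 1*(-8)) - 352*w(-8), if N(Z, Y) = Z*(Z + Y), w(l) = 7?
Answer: -2086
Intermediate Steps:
N(Z, Y) = Z*(Y + Z)
N(-21, -5 - 1*(-8)) - 352*w(-8) = -21*((-5 - 1*(-8)) - 21) - 352*7 = -21*((-5 + 8) - 21) - 2464 = -21*(3 - 21) - 2464 = -21*(-18) - 2464 = 378 - 2464 = -2086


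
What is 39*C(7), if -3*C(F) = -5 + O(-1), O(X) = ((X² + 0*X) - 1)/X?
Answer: 65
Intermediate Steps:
O(X) = (-1 + X²)/X (O(X) = ((X² + 0) - 1)/X = (X² - 1)/X = (-1 + X²)/X)
C(F) = 5/3 (C(F) = -(-5 + (-1 - 1/(-1)))/3 = -(-5 + (-1 - 1*(-1)))/3 = -(-5 + (-1 + 1))/3 = -(-5 + 0)/3 = -⅓*(-5) = 5/3)
39*C(7) = 39*(5/3) = 65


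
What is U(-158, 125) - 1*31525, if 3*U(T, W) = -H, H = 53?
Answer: -94628/3 ≈ -31543.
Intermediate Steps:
U(T, W) = -53/3 (U(T, W) = (-1*53)/3 = (1/3)*(-53) = -53/3)
U(-158, 125) - 1*31525 = -53/3 - 1*31525 = -53/3 - 31525 = -94628/3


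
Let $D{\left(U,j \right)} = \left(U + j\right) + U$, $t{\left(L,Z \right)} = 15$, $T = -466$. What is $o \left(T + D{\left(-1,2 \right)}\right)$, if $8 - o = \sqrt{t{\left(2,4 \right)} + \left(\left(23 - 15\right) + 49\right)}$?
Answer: $-3728 + 2796 \sqrt{2} \approx 226.14$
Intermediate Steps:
$o = 8 - 6 \sqrt{2}$ ($o = 8 - \sqrt{15 + \left(\left(23 - 15\right) + 49\right)} = 8 - \sqrt{15 + \left(8 + 49\right)} = 8 - \sqrt{15 + 57} = 8 - \sqrt{72} = 8 - 6 \sqrt{2} \approx -0.48528$)
$D{\left(U,j \right)} = j + 2 U$
$o \left(T + D{\left(-1,2 \right)}\right) = \left(8 - 6 \sqrt{2}\right) \left(-466 + \left(2 + 2 \left(-1\right)\right)\right) = \left(8 - 6 \sqrt{2}\right) \left(-466 + \left(2 - 2\right)\right) = \left(8 - 6 \sqrt{2}\right) \left(-466 + 0\right) = \left(8 - 6 \sqrt{2}\right) \left(-466\right) = -3728 + 2796 \sqrt{2}$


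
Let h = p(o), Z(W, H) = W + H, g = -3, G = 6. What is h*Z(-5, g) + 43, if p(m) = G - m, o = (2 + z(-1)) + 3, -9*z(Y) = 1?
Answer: 307/9 ≈ 34.111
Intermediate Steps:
Z(W, H) = H + W
z(Y) = -⅑ (z(Y) = -⅑*1 = -⅑)
o = 44/9 (o = (2 - ⅑) + 3 = 17/9 + 3 = 44/9 ≈ 4.8889)
p(m) = 6 - m
h = 10/9 (h = 6 - 1*44/9 = 6 - 44/9 = 10/9 ≈ 1.1111)
h*Z(-5, g) + 43 = 10*(-3 - 5)/9 + 43 = (10/9)*(-8) + 43 = -80/9 + 43 = 307/9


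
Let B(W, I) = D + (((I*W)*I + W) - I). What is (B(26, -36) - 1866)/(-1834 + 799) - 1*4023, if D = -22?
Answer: -839135/207 ≈ -4053.8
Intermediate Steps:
B(W, I) = -22 + W - I + W*I**2 (B(W, I) = -22 + (((I*W)*I + W) - I) = -22 + ((W*I**2 + W) - I) = -22 + ((W + W*I**2) - I) = -22 + (W - I + W*I**2) = -22 + W - I + W*I**2)
(B(26, -36) - 1866)/(-1834 + 799) - 1*4023 = ((-22 + 26 - 1*(-36) + 26*(-36)**2) - 1866)/(-1834 + 799) - 1*4023 = ((-22 + 26 + 36 + 26*1296) - 1866)/(-1035) - 4023 = ((-22 + 26 + 36 + 33696) - 1866)*(-1/1035) - 4023 = (33736 - 1866)*(-1/1035) - 4023 = 31870*(-1/1035) - 4023 = -6374/207 - 4023 = -839135/207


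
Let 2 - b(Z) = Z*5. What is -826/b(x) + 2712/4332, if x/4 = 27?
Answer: 209887/97109 ≈ 2.1614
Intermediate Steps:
x = 108 (x = 4*27 = 108)
b(Z) = 2 - 5*Z (b(Z) = 2 - Z*5 = 2 - 5*Z)
-826/b(x) + 2712/4332 = -826/(2 - 5*108) + 2712/4332 = -826/(2 - 540) + 2712*(1/4332) = -826/(-538) + 226/361 = -826*(-1/538) + 226/361 = 413/269 + 226/361 = 209887/97109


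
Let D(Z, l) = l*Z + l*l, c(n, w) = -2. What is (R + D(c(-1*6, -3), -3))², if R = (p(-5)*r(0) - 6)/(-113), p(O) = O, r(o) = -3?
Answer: 2842596/12769 ≈ 222.62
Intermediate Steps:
D(Z, l) = l² + Z*l (D(Z, l) = Z*l + l² = l² + Z*l)
R = -9/113 (R = (-5*(-3) - 6)/(-113) = (15 - 6)*(-1/113) = 9*(-1/113) = -9/113 ≈ -0.079646)
(R + D(c(-1*6, -3), -3))² = (-9/113 - 3*(-2 - 3))² = (-9/113 - 3*(-5))² = (-9/113 + 15)² = (1686/113)² = 2842596/12769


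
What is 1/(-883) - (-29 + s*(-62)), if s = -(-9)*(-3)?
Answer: -1452536/883 ≈ -1645.0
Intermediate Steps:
s = -27 (s = -9*3 = -27)
1/(-883) - (-29 + s*(-62)) = 1/(-883) - (-29 - 27*(-62)) = -1/883 - (-29 + 1674) = -1/883 - 1*1645 = -1/883 - 1645 = -1452536/883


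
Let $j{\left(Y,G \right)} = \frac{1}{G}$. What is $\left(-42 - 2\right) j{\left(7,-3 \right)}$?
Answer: $\frac{44}{3} \approx 14.667$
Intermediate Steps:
$\left(-42 - 2\right) j{\left(7,-3 \right)} = \frac{-42 - 2}{-3} = \left(-44\right) \left(- \frac{1}{3}\right) = \frac{44}{3}$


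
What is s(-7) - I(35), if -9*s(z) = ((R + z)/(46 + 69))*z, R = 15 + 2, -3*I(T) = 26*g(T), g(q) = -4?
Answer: -7162/207 ≈ -34.599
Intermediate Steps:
I(T) = 104/3 (I(T) = -26*(-4)/3 = -⅓*(-104) = 104/3)
R = 17
s(z) = -z*(17/115 + z/115)/9 (s(z) = -(17 + z)/(46 + 69)*z/9 = -(17 + z)/115*z/9 = -(17 + z)*(1/115)*z/9 = -(17/115 + z/115)*z/9 = -z*(17/115 + z/115)/9)
s(-7) - I(35) = -1/1035*(-7)*(17 - 7) - 1*104/3 = -1/1035*(-7)*10 - 104/3 = 14/207 - 104/3 = -7162/207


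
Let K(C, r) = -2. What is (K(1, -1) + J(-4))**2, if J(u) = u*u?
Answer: 196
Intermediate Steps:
J(u) = u**2
(K(1, -1) + J(-4))**2 = (-2 + (-4)**2)**2 = (-2 + 16)**2 = 14**2 = 196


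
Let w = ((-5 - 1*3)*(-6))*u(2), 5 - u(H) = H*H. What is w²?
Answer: 2304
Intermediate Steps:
u(H) = 5 - H² (u(H) = 5 - H*H = 5 - H²)
w = 48 (w = ((-5 - 1*3)*(-6))*(5 - 1*2²) = ((-5 - 3)*(-6))*(5 - 1*4) = (-8*(-6))*(5 - 4) = 48*1 = 48)
w² = 48² = 2304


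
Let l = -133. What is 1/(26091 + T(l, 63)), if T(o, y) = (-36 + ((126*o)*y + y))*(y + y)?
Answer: -1/132995511 ≈ -7.5190e-9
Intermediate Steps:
T(o, y) = 2*y*(-36 + y + 126*o*y) (T(o, y) = (-36 + (126*o*y + y))*(2*y) = (-36 + (y + 126*o*y))*(2*y) = (-36 + y + 126*o*y)*(2*y) = 2*y*(-36 + y + 126*o*y))
1/(26091 + T(l, 63)) = 1/(26091 + 2*63*(-36 + 63 + 126*(-133)*63)) = 1/(26091 + 2*63*(-36 + 63 - 1055754)) = 1/(26091 + 2*63*(-1055727)) = 1/(26091 - 133021602) = 1/(-132995511) = -1/132995511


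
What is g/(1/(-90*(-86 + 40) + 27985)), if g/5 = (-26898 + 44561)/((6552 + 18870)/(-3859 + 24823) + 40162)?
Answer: 1982579019250/28066053 ≈ 70640.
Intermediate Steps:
g = 61714522/28066053 (g = 5*((-26898 + 44561)/((6552 + 18870)/(-3859 + 24823) + 40162)) = 5*(17663/(25422/20964 + 40162)) = 5*(17663/(25422*(1/20964) + 40162)) = 5*(17663/(4237/3494 + 40162)) = 5*(17663/(140330265/3494)) = 5*(17663*(3494/140330265)) = 5*(61714522/140330265) = 61714522/28066053 ≈ 2.1989)
g/(1/(-90*(-86 + 40) + 27985)) = 61714522/(28066053*(1/(-90*(-86 + 40) + 27985))) = 61714522/(28066053*(1/(-90*(-46) + 27985))) = 61714522/(28066053*(1/(4140 + 27985))) = 61714522/(28066053*(1/32125)) = (61714522/28066053)*32125 = 1982579019250/28066053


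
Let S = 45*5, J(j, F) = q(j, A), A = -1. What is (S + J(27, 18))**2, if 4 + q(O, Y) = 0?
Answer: 48841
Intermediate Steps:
q(O, Y) = -4 (q(O, Y) = -4 + 0 = -4)
J(j, F) = -4
S = 225
(S + J(27, 18))**2 = (225 - 4)**2 = 221**2 = 48841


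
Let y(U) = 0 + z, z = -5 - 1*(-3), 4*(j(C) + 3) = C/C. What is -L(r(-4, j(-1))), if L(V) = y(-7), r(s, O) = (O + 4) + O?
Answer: 2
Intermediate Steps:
j(C) = -11/4 (j(C) = -3 + (C/C)/4 = -3 + (¼)*1 = -3 + ¼ = -11/4)
z = -2 (z = -5 + 3 = -2)
r(s, O) = 4 + 2*O (r(s, O) = (4 + O) + O = 4 + 2*O)
y(U) = -2 (y(U) = 0 - 2 = -2)
L(V) = -2
-L(r(-4, j(-1))) = -1*(-2) = 2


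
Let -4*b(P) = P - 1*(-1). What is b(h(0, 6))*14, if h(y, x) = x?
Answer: -49/2 ≈ -24.500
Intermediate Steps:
b(P) = -¼ - P/4 (b(P) = -(P - 1*(-1))/4 = -(P + 1)/4 = -(1 + P)/4 = -¼ - P/4)
b(h(0, 6))*14 = (-¼ - ¼*6)*14 = (-¼ - 3/2)*14 = -7/4*14 = -49/2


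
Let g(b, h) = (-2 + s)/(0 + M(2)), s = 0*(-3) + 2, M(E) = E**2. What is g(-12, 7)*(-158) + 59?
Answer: 59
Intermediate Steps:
s = 2 (s = 0 + 2 = 2)
g(b, h) = 0 (g(b, h) = (-2 + 2)/(0 + 2**2) = 0/(0 + 4) = 0/4 = 0*(1/4) = 0)
g(-12, 7)*(-158) + 59 = 0*(-158) + 59 = 0 + 59 = 59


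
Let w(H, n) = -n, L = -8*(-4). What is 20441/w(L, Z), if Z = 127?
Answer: -20441/127 ≈ -160.95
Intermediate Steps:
L = 32
20441/w(L, Z) = 20441/((-1*127)) = 20441/(-127) = 20441*(-1/127) = -20441/127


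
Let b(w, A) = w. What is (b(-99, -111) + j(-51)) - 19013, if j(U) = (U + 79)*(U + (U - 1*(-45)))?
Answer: -20708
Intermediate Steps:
j(U) = (45 + 2*U)*(79 + U) (j(U) = (79 + U)*(U + (U + 45)) = (79 + U)*(U + (45 + U)) = (79 + U)*(45 + 2*U) = (45 + 2*U)*(79 + U))
(b(-99, -111) + j(-51)) - 19013 = (-99 + (3555 + 2*(-51)² + 203*(-51))) - 19013 = (-99 + (3555 + 2*2601 - 10353)) - 19013 = (-99 + (3555 + 5202 - 10353)) - 19013 = (-99 - 1596) - 19013 = -1695 - 19013 = -20708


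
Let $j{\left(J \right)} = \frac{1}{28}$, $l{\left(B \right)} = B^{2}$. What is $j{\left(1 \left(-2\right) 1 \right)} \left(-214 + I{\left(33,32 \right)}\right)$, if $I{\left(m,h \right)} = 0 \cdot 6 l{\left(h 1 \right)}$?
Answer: $- \frac{107}{14} \approx -7.6429$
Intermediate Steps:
$I{\left(m,h \right)} = 0$ ($I{\left(m,h \right)} = 0 \cdot 6 \left(h 1\right)^{2} = 0 h^{2} = 0$)
$j{\left(J \right)} = \frac{1}{28}$
$j{\left(1 \left(-2\right) 1 \right)} \left(-214 + I{\left(33,32 \right)}\right) = \frac{-214 + 0}{28} = \frac{1}{28} \left(-214\right) = - \frac{107}{14}$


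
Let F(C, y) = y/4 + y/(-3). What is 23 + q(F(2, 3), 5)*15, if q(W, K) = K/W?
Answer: -277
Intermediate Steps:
F(C, y) = -y/12 (F(C, y) = y*(1/4) + y*(-1/3) = y/4 - y/3 = -y/12)
23 + q(F(2, 3), 5)*15 = 23 + (5/((-1/12*3)))*15 = 23 + (5/(-1/4))*15 = 23 + (5*(-4))*15 = 23 - 20*15 = 23 - 300 = -277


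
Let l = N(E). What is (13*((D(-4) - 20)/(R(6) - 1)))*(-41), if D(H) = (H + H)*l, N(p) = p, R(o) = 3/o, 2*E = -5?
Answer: 0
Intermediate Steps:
E = -5/2 (E = (1/2)*(-5) = -5/2 ≈ -2.5000)
l = -5/2 ≈ -2.5000
D(H) = -5*H (D(H) = (H + H)*(-5/2) = (2*H)*(-5/2) = -5*H)
(13*((D(-4) - 20)/(R(6) - 1)))*(-41) = (13*((-5*(-4) - 20)/(3/6 - 1)))*(-41) = (13*((20 - 20)/(3*(1/6) - 1)))*(-41) = (13*(0/(1/2 - 1)))*(-41) = (13*(0/(-1/2)))*(-41) = (13*(0*(-2)))*(-41) = (13*0)*(-41) = 0*(-41) = 0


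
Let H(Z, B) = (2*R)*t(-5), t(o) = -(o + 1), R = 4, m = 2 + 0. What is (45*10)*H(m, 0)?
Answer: 14400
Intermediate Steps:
m = 2
t(o) = -1 - o (t(o) = -(1 + o) = -1 - o)
H(Z, B) = 32 (H(Z, B) = (2*4)*(-1 - 1*(-5)) = 8*(-1 + 5) = 8*4 = 32)
(45*10)*H(m, 0) = (45*10)*32 = 450*32 = 14400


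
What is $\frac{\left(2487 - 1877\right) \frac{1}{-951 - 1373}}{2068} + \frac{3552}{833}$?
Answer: $\frac{1219322681}{285958904} \approx 4.264$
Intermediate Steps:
$\frac{\left(2487 - 1877\right) \frac{1}{-951 - 1373}}{2068} + \frac{3552}{833} = \frac{610}{-2324} \cdot \frac{1}{2068} + 3552 \cdot \frac{1}{833} = 610 \left(- \frac{1}{2324}\right) \frac{1}{2068} + \frac{3552}{833} = \left(- \frac{305}{1162}\right) \frac{1}{2068} + \frac{3552}{833} = - \frac{305}{2403016} + \frac{3552}{833} = \frac{1219322681}{285958904}$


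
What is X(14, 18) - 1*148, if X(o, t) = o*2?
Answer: -120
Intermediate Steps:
X(o, t) = 2*o
X(14, 18) - 1*148 = 2*14 - 1*148 = 28 - 148 = -120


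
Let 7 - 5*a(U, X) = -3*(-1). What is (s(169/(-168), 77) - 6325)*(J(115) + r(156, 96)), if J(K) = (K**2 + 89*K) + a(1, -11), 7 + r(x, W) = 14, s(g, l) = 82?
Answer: -732547377/5 ≈ -1.4651e+8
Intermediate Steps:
r(x, W) = 7 (r(x, W) = -7 + 14 = 7)
a(U, X) = 4/5 (a(U, X) = 7/5 - (-3)*(-1)/5 = 7/5 - 1/5*3 = 7/5 - 3/5 = 4/5)
J(K) = 4/5 + K**2 + 89*K (J(K) = (K**2 + 89*K) + 4/5 = 4/5 + K**2 + 89*K)
(s(169/(-168), 77) - 6325)*(J(115) + r(156, 96)) = (82 - 6325)*((4/5 + 115**2 + 89*115) + 7) = -6243*((4/5 + 13225 + 10235) + 7) = -6243*(117304/5 + 7) = -6243*117339/5 = -732547377/5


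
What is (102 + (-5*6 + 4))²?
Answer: 5776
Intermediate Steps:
(102 + (-5*6 + 4))² = (102 + (-30 + 4))² = (102 - 26)² = 76² = 5776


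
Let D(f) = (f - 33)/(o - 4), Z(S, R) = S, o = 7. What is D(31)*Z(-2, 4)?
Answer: 4/3 ≈ 1.3333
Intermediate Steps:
D(f) = -11 + f/3 (D(f) = (f - 33)/(7 - 4) = (-33 + f)/3 = (-33 + f)*(⅓) = -11 + f/3)
D(31)*Z(-2, 4) = (-11 + (⅓)*31)*(-2) = (-11 + 31/3)*(-2) = -⅔*(-2) = 4/3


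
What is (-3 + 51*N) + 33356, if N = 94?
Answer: 38147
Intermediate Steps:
(-3 + 51*N) + 33356 = (-3 + 51*94) + 33356 = (-3 + 4794) + 33356 = 4791 + 33356 = 38147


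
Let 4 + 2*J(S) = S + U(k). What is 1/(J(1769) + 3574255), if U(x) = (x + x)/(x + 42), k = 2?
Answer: 11/39326513 ≈ 2.7971e-7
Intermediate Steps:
U(x) = 2*x/(42 + x) (U(x) = (2*x)/(42 + x) = 2*x/(42 + x))
J(S) = -43/22 + S/2 (J(S) = -2 + (S + 2*2/(42 + 2))/2 = -2 + (S + 2*2/44)/2 = -2 + (S + 2*2*(1/44))/2 = -2 + (S + 1/11)/2 = -2 + (1/11 + S)/2 = -2 + (1/22 + S/2) = -43/22 + S/2)
1/(J(1769) + 3574255) = 1/((-43/22 + (½)*1769) + 3574255) = 1/((-43/22 + 1769/2) + 3574255) = 1/(9708/11 + 3574255) = 1/(39326513/11) = 11/39326513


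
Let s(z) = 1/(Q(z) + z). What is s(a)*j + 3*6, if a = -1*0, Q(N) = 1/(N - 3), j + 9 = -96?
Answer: 333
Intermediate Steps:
j = -105 (j = -9 - 96 = -105)
Q(N) = 1/(-3 + N)
a = 0
s(z) = 1/(z + 1/(-3 + z)) (s(z) = 1/(1/(-3 + z) + z) = 1/(z + 1/(-3 + z)))
s(a)*j + 3*6 = ((-3 + 0)/(1 + 0*(-3 + 0)))*(-105) + 3*6 = (-3/(1 + 0*(-3)))*(-105) + 18 = (-3/(1 + 0))*(-105) + 18 = (-3/1)*(-105) + 18 = (1*(-3))*(-105) + 18 = -3*(-105) + 18 = 315 + 18 = 333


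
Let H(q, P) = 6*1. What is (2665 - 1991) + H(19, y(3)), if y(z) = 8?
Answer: 680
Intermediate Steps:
H(q, P) = 6
(2665 - 1991) + H(19, y(3)) = (2665 - 1991) + 6 = 674 + 6 = 680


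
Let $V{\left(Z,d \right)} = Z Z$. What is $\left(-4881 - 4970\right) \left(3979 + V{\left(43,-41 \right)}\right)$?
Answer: $-57411628$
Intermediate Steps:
$V{\left(Z,d \right)} = Z^{2}$
$\left(-4881 - 4970\right) \left(3979 + V{\left(43,-41 \right)}\right) = \left(-4881 - 4970\right) \left(3979 + 43^{2}\right) = - 9851 \left(3979 + 1849\right) = \left(-9851\right) 5828 = -57411628$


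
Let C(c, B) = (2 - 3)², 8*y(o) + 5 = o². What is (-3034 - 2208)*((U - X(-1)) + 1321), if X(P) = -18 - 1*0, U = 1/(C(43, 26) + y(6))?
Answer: -273784418/39 ≈ -7.0201e+6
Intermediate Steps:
y(o) = -5/8 + o²/8
C(c, B) = 1 (C(c, B) = (-1)² = 1)
U = 8/39 (U = 1/(1 + (-5/8 + (⅛)*6²)) = 1/(1 + (-5/8 + (⅛)*36)) = 1/(1 + (-5/8 + 9/2)) = 1/(1 + 31/8) = 1/(39/8) = 8/39 ≈ 0.20513)
X(P) = -18 (X(P) = -18 + 0 = -18)
(-3034 - 2208)*((U - X(-1)) + 1321) = (-3034 - 2208)*((8/39 - 1*(-18)) + 1321) = -5242*((8/39 + 18) + 1321) = -5242*(710/39 + 1321) = -5242*52229/39 = -273784418/39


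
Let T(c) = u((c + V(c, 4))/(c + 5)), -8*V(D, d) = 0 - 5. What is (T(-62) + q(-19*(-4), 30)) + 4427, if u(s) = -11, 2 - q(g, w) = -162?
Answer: 4580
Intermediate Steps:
V(D, d) = 5/8 (V(D, d) = -(0 - 5)/8 = -⅛*(-5) = 5/8)
q(g, w) = 164 (q(g, w) = 2 - 1*(-162) = 2 + 162 = 164)
T(c) = -11
(T(-62) + q(-19*(-4), 30)) + 4427 = (-11 + 164) + 4427 = 153 + 4427 = 4580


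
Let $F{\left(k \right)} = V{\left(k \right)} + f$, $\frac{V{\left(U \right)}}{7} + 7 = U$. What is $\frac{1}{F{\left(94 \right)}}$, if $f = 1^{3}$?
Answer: $\frac{1}{610} \approx 0.0016393$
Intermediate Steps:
$f = 1$
$V{\left(U \right)} = -49 + 7 U$
$F{\left(k \right)} = -48 + 7 k$ ($F{\left(k \right)} = \left(-49 + 7 k\right) + 1 = -48 + 7 k$)
$\frac{1}{F{\left(94 \right)}} = \frac{1}{-48 + 7 \cdot 94} = \frac{1}{-48 + 658} = \frac{1}{610}$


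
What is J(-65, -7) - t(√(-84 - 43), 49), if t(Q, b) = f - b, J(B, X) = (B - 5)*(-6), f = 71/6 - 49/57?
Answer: 17405/38 ≈ 458.03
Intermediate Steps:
f = 417/38 (f = 71*(⅙) - 49*1/57 = 71/6 - 49/57 = 417/38 ≈ 10.974)
J(B, X) = 30 - 6*B (J(B, X) = (-5 + B)*(-6) = 30 - 6*B)
t(Q, b) = 417/38 - b
J(-65, -7) - t(√(-84 - 43), 49) = (30 - 6*(-65)) - (417/38 - 1*49) = (30 + 390) - (417/38 - 49) = 420 - 1*(-1445/38) = 420 + 1445/38 = 17405/38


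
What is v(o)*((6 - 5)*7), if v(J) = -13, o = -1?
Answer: -91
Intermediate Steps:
v(o)*((6 - 5)*7) = -13*(6 - 5)*7 = -13*7 = -91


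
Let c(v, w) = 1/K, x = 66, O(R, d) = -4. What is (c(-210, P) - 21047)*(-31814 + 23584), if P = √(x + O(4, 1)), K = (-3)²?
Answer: 1558943060/9 ≈ 1.7322e+8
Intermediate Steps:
K = 9
P = √62 (P = √(66 - 4) = √62 ≈ 7.8740)
c(v, w) = ⅑ (c(v, w) = 1/9 = ⅑)
(c(-210, P) - 21047)*(-31814 + 23584) = (⅑ - 21047)*(-31814 + 23584) = -189422/9*(-8230) = 1558943060/9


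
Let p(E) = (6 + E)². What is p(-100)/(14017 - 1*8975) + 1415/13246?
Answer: 62088043/33393166 ≈ 1.8593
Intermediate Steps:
p(-100)/(14017 - 1*8975) + 1415/13246 = (6 - 100)²/(14017 - 1*8975) + 1415/13246 = (-94)²/(14017 - 8975) + 1415*(1/13246) = 8836/5042 + 1415/13246 = 8836*(1/5042) + 1415/13246 = 4418/2521 + 1415/13246 = 62088043/33393166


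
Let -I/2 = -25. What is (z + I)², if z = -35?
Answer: 225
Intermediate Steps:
I = 50 (I = -2*(-25) = 50)
(z + I)² = (-35 + 50)² = 15² = 225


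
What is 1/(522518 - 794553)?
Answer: -1/272035 ≈ -3.6760e-6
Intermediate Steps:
1/(522518 - 794553) = 1/(-272035) = -1/272035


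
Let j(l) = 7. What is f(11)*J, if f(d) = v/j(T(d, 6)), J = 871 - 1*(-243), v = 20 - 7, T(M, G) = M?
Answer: 14482/7 ≈ 2068.9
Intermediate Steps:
v = 13
J = 1114 (J = 871 + 243 = 1114)
f(d) = 13/7
f(11)*J = (13/7)*1114 = 14482/7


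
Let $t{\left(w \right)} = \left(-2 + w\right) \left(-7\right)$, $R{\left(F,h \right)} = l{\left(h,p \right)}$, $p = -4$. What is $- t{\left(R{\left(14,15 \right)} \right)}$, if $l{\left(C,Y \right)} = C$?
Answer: $91$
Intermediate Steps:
$R{\left(F,h \right)} = h$
$t{\left(w \right)} = 14 - 7 w$
$- t{\left(R{\left(14,15 \right)} \right)} = - (14 - 105) = \left(-1\right) \left(-91\right) = 91$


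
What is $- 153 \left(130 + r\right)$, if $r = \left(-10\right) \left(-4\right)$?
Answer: $-26010$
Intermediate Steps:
$r = 40$
$- 153 \left(130 + r\right) = - 153 \left(130 + 40\right) = \left(-153\right) 170 = -26010$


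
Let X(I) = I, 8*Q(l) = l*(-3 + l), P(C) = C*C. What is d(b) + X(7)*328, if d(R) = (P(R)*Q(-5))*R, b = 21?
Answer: 48601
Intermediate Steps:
P(C) = C²
Q(l) = l*(-3 + l)/8 (Q(l) = (l*(-3 + l))/8 = l*(-3 + l)/8)
d(R) = 5*R³ (d(R) = (R²*((⅛)*(-5)*(-3 - 5)))*R = (R²*((⅛)*(-5)*(-8)))*R = (R²*5)*R = (5*R²)*R = 5*R³)
d(b) + X(7)*328 = 5*21³ + 7*328 = 5*9261 + 2296 = 46305 + 2296 = 48601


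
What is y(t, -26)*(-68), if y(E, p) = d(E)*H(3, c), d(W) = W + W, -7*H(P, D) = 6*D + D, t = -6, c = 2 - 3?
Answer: 816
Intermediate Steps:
c = -1
H(P, D) = -D (H(P, D) = -(6*D + D)/7 = -D)
d(W) = 2*W
y(E, p) = 2*E (y(E, p) = (2*E)*(-1*(-1)) = (2*E)*1 = 2*E)
y(t, -26)*(-68) = (2*(-6))*(-68) = -12*(-68) = 816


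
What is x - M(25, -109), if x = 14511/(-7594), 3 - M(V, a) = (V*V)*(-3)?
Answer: -14276043/7594 ≈ -1879.9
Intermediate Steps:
M(V, a) = 3 + 3*V² (M(V, a) = 3 - V*V*(-3) = 3 - V²*(-3) = 3 - (-3)*V² = 3 + 3*V²)
x = -14511/7594 (x = 14511*(-1/7594) = -14511/7594 ≈ -1.9109)
x - M(25, -109) = -14511/7594 - (3 + 3*25²) = -14511/7594 - (3 + 3*625) = -14511/7594 - (3 + 1875) = -14511/7594 - 1*1878 = -14511/7594 - 1878 = -14276043/7594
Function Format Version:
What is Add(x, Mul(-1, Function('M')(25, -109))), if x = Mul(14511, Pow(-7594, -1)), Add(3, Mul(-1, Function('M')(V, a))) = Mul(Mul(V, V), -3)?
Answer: Rational(-14276043, 7594) ≈ -1879.9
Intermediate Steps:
Function('M')(V, a) = Add(3, Mul(3, Pow(V, 2))) (Function('M')(V, a) = Add(3, Mul(-1, Mul(Mul(V, V), -3))) = Add(3, Mul(-1, Mul(Pow(V, 2), -3))) = Add(3, Mul(-1, Mul(-3, Pow(V, 2)))) = Add(3, Mul(3, Pow(V, 2))))
x = Rational(-14511, 7594) (x = Mul(14511, Rational(-1, 7594)) = Rational(-14511, 7594) ≈ -1.9109)
Add(x, Mul(-1, Function('M')(25, -109))) = Add(Rational(-14511, 7594), Mul(-1, Add(3, Mul(3, Pow(25, 2))))) = Add(Rational(-14511, 7594), Mul(-1, Add(3, Mul(3, 625)))) = Add(Rational(-14511, 7594), Mul(-1, Add(3, 1875))) = Add(Rational(-14511, 7594), Mul(-1, 1878)) = Add(Rational(-14511, 7594), -1878) = Rational(-14276043, 7594)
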